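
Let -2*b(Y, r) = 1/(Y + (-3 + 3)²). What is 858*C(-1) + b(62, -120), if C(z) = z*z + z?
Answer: -1/124 ≈ -0.0080645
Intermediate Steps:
C(z) = z + z² (C(z) = z² + z = z + z²)
b(Y, r) = -1/(2*Y) (b(Y, r) = -1/(2*(Y + (-3 + 3)²)) = -1/(2*(Y + 0²)) = -1/(2*(Y + 0)) = -1/(2*Y))
858*C(-1) + b(62, -120) = 858*(-(1 - 1)) - ½/62 = 858*(-1*0) - ½*1/62 = 858*0 - 1/124 = 0 - 1/124 = -1/124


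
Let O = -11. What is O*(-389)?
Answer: 4279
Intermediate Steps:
O*(-389) = -11*(-389) = 4279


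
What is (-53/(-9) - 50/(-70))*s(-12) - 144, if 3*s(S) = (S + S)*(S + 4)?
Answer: 17552/63 ≈ 278.60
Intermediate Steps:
s(S) = 2*S*(4 + S)/3 (s(S) = ((S + S)*(S + 4))/3 = ((2*S)*(4 + S))/3 = (2*S*(4 + S))/3 = 2*S*(4 + S)/3)
(-53/(-9) - 50/(-70))*s(-12) - 144 = (-53/(-9) - 50/(-70))*((⅔)*(-12)*(4 - 12)) - 144 = (-53*(-⅑) - 50*(-1/70))*((⅔)*(-12)*(-8)) - 144 = (53/9 + 5/7)*64 - 144 = (416/63)*64 - 144 = 26624/63 - 144 = 17552/63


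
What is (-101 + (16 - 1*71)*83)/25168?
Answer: -2333/12584 ≈ -0.18539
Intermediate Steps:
(-101 + (16 - 1*71)*83)/25168 = (-101 + (16 - 71)*83)*(1/25168) = (-101 - 55*83)*(1/25168) = (-101 - 4565)*(1/25168) = -4666*1/25168 = -2333/12584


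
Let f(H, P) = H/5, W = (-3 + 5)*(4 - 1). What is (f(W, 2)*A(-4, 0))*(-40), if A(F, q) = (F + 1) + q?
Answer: 144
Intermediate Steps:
W = 6 (W = 2*3 = 6)
A(F, q) = 1 + F + q (A(F, q) = (1 + F) + q = 1 + F + q)
f(H, P) = H/5 (f(H, P) = H*(1/5) = H/5)
(f(W, 2)*A(-4, 0))*(-40) = (((1/5)*6)*(1 - 4 + 0))*(-40) = ((6/5)*(-3))*(-40) = -18/5*(-40) = 144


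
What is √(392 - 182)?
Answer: √210 ≈ 14.491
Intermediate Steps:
√(392 - 182) = √210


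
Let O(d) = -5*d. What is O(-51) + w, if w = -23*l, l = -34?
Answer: 1037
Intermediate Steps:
w = 782 (w = -23*(-34) = 782)
O(-51) + w = -5*(-51) + 782 = 255 + 782 = 1037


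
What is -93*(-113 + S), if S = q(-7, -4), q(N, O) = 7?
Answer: 9858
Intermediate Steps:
S = 7
-93*(-113 + S) = -93*(-113 + 7) = -93*(-106) = 9858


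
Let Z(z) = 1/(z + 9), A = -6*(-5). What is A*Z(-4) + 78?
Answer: 84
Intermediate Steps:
A = 30
Z(z) = 1/(9 + z)
A*Z(-4) + 78 = 30/(9 - 4) + 78 = 30/5 + 78 = 30*(1/5) + 78 = 6 + 78 = 84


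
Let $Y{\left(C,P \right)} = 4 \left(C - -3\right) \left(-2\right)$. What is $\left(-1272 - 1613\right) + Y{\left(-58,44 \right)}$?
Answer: $-2445$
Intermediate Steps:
$Y{\left(C,P \right)} = -24 - 8 C$ ($Y{\left(C,P \right)} = 4 \left(C + 3\right) \left(-2\right) = 4 \left(3 + C\right) \left(-2\right) = \left(12 + 4 C\right) \left(-2\right) = -24 - 8 C$)
$\left(-1272 - 1613\right) + Y{\left(-58,44 \right)} = \left(-1272 - 1613\right) - -440 = \left(-1272 - 1613\right) + \left(-24 + 464\right) = -2885 + 440 = -2445$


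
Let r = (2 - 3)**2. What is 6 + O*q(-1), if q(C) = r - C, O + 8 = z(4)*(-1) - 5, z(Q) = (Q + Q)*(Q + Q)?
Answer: -148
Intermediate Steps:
z(Q) = 4*Q**2 (z(Q) = (2*Q)*(2*Q) = 4*Q**2)
O = -77 (O = -8 + ((4*4**2)*(-1) - 5) = -8 + ((4*16)*(-1) - 5) = -8 + (64*(-1) - 5) = -8 + (-64 - 5) = -8 - 69 = -77)
r = 1 (r = (-1)**2 = 1)
q(C) = 1 - C
6 + O*q(-1) = 6 - 77*(1 - 1*(-1)) = 6 - 77*(1 + 1) = 6 - 77*2 = 6 - 154 = -148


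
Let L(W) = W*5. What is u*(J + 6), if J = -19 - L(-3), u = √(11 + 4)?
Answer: 2*√15 ≈ 7.7460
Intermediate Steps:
L(W) = 5*W
u = √15 ≈ 3.8730
J = -4 (J = -19 - 5*(-3) = -19 - 1*(-15) = -19 + 15 = -4)
u*(J + 6) = √15*(-4 + 6) = √15*2 = 2*√15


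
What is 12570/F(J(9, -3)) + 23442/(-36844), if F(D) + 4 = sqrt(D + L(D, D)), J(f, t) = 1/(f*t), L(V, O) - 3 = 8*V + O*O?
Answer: -675356115039/179043418 - 339390*sqrt(1945)/9719 ≈ -5312.1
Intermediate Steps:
L(V, O) = 3 + O**2 + 8*V (L(V, O) = 3 + (8*V + O*O) = 3 + (8*V + O**2) = 3 + (O**2 + 8*V) = 3 + O**2 + 8*V)
J(f, t) = 1/(f*t)
F(D) = -4 + sqrt(3 + D**2 + 9*D) (F(D) = -4 + sqrt(D + (3 + D**2 + 8*D)) = -4 + sqrt(3 + D**2 + 9*D))
12570/F(J(9, -3)) + 23442/(-36844) = 12570/(-4 + sqrt(3 + (1/(9*(-3)))**2 + 9*(1/(9*(-3))))) + 23442/(-36844) = 12570/(-4 + sqrt(3 + ((1/9)*(-1/3))**2 + 9*((1/9)*(-1/3)))) + 23442*(-1/36844) = 12570/(-4 + sqrt(3 + (-1/27)**2 + 9*(-1/27))) - 11721/18422 = 12570/(-4 + sqrt(3 + 1/729 - 1/3)) - 11721/18422 = 12570/(-4 + sqrt(1945/729)) - 11721/18422 = 12570/(-4 + sqrt(1945)/27) - 11721/18422 = -11721/18422 + 12570/(-4 + sqrt(1945)/27)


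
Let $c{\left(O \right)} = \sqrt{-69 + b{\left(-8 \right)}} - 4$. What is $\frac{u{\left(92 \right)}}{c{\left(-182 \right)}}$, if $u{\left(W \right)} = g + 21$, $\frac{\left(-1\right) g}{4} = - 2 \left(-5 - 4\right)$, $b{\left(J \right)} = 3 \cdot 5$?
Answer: $\frac{102}{35} + \frac{153 i \sqrt{6}}{70} \approx 2.9143 + 5.3539 i$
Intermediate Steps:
$b{\left(J \right)} = 15$
$g = -72$ ($g = - 4 \left(- 2 \left(-5 - 4\right)\right) = - 4 \left(\left(-2\right) \left(-9\right)\right) = \left(-4\right) 18 = -72$)
$u{\left(W \right)} = -51$ ($u{\left(W \right)} = -72 + 21 = -51$)
$c{\left(O \right)} = -4 + 3 i \sqrt{6}$ ($c{\left(O \right)} = \sqrt{-69 + 15} - 4 = \sqrt{-54} - 4 = 3 i \sqrt{6} - 4 = -4 + 3 i \sqrt{6}$)
$\frac{u{\left(92 \right)}}{c{\left(-182 \right)}} = - \frac{51}{-4 + 3 i \sqrt{6}}$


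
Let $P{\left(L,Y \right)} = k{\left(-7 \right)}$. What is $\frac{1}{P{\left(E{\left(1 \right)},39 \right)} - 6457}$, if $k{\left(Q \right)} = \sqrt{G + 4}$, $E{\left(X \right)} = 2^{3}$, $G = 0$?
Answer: $- \frac{1}{6455} \approx -0.00015492$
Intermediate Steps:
$E{\left(X \right)} = 8$
$k{\left(Q \right)} = 2$ ($k{\left(Q \right)} = \sqrt{0 + 4} = \sqrt{4} = 2$)
$P{\left(L,Y \right)} = 2$
$\frac{1}{P{\left(E{\left(1 \right)},39 \right)} - 6457} = \frac{1}{2 - 6457} = \frac{1}{-6455} = - \frac{1}{6455}$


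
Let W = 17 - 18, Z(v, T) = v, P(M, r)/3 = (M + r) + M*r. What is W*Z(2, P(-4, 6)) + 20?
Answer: 18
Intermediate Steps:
P(M, r) = 3*M + 3*r + 3*M*r (P(M, r) = 3*((M + r) + M*r) = 3*(M + r + M*r) = 3*M + 3*r + 3*M*r)
W = -1
W*Z(2, P(-4, 6)) + 20 = -1*2 + 20 = -2 + 20 = 18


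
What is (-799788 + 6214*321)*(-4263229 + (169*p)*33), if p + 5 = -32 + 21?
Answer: -5200781763666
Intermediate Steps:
p = -16 (p = -5 + (-32 + 21) = -5 - 11 = -16)
(-799788 + 6214*321)*(-4263229 + (169*p)*33) = (-799788 + 6214*321)*(-4263229 + (169*(-16))*33) = (-799788 + 1994694)*(-4263229 - 2704*33) = 1194906*(-4263229 - 89232) = 1194906*(-4352461) = -5200781763666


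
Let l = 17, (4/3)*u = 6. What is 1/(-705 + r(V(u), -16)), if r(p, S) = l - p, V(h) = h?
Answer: -2/1385 ≈ -0.0014440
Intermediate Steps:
u = 9/2 (u = (¾)*6 = 9/2 ≈ 4.5000)
r(p, S) = 17 - p
1/(-705 + r(V(u), -16)) = 1/(-705 + (17 - 1*9/2)) = 1/(-705 + (17 - 9/2)) = 1/(-705 + 25/2) = 1/(-1385/2) = -2/1385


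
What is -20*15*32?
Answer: -9600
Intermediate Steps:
-20*15*32 = -300*32 = -9600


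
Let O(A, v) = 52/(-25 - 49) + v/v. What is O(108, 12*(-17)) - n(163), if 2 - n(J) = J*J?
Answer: 982990/37 ≈ 26567.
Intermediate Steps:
n(J) = 2 - J² (n(J) = 2 - J*J = 2 - J²)
O(A, v) = 11/37 (O(A, v) = 52/(-74) + 1 = 52*(-1/74) + 1 = -26/37 + 1 = 11/37)
O(108, 12*(-17)) - n(163) = 11/37 - (2 - 1*163²) = 11/37 - (2 - 1*26569) = 11/37 - (2 - 26569) = 11/37 - 1*(-26567) = 11/37 + 26567 = 982990/37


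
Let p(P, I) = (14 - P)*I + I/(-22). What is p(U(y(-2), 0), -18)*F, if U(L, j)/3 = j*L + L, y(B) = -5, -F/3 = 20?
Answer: 343980/11 ≈ 31271.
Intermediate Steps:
F = -60 (F = -3*20 = -60)
U(L, j) = 3*L + 3*L*j (U(L, j) = 3*(j*L + L) = 3*(L*j + L) = 3*(L + L*j) = 3*L + 3*L*j)
p(P, I) = -I/22 + I*(14 - P) (p(P, I) = I*(14 - P) + I*(-1/22) = I*(14 - P) - I/22 = -I/22 + I*(14 - P))
p(U(y(-2), 0), -18)*F = ((1/22)*(-18)*(307 - 66*(-5)*(1 + 0)))*(-60) = ((1/22)*(-18)*(307 - 66*(-5)))*(-60) = ((1/22)*(-18)*(307 - 22*(-15)))*(-60) = ((1/22)*(-18)*(307 + 330))*(-60) = ((1/22)*(-18)*637)*(-60) = -5733/11*(-60) = 343980/11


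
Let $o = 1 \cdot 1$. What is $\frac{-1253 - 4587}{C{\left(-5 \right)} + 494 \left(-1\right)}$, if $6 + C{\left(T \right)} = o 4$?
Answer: $\frac{365}{31} \approx 11.774$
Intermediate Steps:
$o = 1$
$C{\left(T \right)} = -2$ ($C{\left(T \right)} = -6 + 1 \cdot 4 = -6 + 4 = -2$)
$\frac{-1253 - 4587}{C{\left(-5 \right)} + 494 \left(-1\right)} = \frac{-1253 - 4587}{-2 + 494 \left(-1\right)} = - \frac{5840}{-2 - 494} = - \frac{5840}{-496} = \left(-5840\right) \left(- \frac{1}{496}\right) = \frac{365}{31}$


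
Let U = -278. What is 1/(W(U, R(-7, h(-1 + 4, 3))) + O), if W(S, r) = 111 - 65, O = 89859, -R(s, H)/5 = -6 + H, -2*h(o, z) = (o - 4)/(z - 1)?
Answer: 1/89905 ≈ 1.1123e-5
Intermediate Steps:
h(o, z) = -(-4 + o)/(2*(-1 + z)) (h(o, z) = -(o - 4)/(2*(z - 1)) = -(-4 + o)/(2*(-1 + z)))
R(s, H) = 30 - 5*H (R(s, H) = -5*(-6 + H) = 30 - 5*H)
W(S, r) = 46
1/(W(U, R(-7, h(-1 + 4, 3))) + O) = 1/(46 + 89859) = 1/89905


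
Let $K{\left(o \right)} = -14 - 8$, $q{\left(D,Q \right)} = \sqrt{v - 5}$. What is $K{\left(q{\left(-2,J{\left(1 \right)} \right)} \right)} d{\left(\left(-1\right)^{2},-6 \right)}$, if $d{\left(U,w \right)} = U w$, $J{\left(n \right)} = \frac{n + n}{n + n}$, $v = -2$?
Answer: $132$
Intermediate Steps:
$J{\left(n \right)} = 1$ ($J{\left(n \right)} = \frac{2 n}{2 n} = 2 n \frac{1}{2 n} = 1$)
$q{\left(D,Q \right)} = i \sqrt{7}$ ($q{\left(D,Q \right)} = \sqrt{-2 - 5} = \sqrt{-7} = i \sqrt{7}$)
$K{\left(o \right)} = -22$
$K{\left(q{\left(-2,J{\left(1 \right)} \right)} \right)} d{\left(\left(-1\right)^{2},-6 \right)} = - 22 \left(-1\right)^{2} \left(-6\right) = - 22 \cdot 1 \left(-6\right) = \left(-22\right) \left(-6\right) = 132$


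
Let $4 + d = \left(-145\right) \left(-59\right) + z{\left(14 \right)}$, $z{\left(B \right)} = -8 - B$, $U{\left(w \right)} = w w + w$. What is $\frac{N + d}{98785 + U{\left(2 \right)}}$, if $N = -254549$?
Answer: $- \frac{246020}{98791} \approx -2.4903$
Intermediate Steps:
$U{\left(w \right)} = w + w^{2}$ ($U{\left(w \right)} = w^{2} + w = w + w^{2}$)
$d = 8529$ ($d = -4 - -8533 = -4 + \left(8555 - 22\right) = -4 + 8533 = 8529$)
$\frac{N + d}{98785 + U{\left(2 \right)}} = \frac{-254549 + 8529}{98785 + 2 \left(1 + 2\right)} = - \frac{246020}{98785 + 2 \cdot 3} = - \frac{246020}{98785 + 6} = - \frac{246020}{98791}$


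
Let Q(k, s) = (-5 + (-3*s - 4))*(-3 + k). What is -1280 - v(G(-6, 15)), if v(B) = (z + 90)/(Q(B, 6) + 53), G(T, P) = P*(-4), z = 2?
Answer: -1122606/877 ≈ -1280.1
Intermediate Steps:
G(T, P) = -4*P
Q(k, s) = (-9 - 3*s)*(-3 + k) (Q(k, s) = (-5 + (-4 - 3*s))*(-3 + k) = (-9 - 3*s)*(-3 + k))
v(B) = 92/(134 - 27*B) (v(B) = (2 + 90)/((27 - 9*B + 9*6 - 3*B*6) + 53) = 92/((27 - 9*B + 54 - 18*B) + 53) = 92/((81 - 27*B) + 53) = 92/(134 - 27*B))
-1280 - v(G(-6, 15)) = -1280 - (-92)/(-134 + 27*(-4*15)) = -1280 - (-92)/(-134 + 27*(-60)) = -1280 - (-92)/(-134 - 1620) = -1280 - (-92)/(-1754) = -1280 - (-92)*(-1)/1754 = -1280 - 1*46/877 = -1280 - 46/877 = -1122606/877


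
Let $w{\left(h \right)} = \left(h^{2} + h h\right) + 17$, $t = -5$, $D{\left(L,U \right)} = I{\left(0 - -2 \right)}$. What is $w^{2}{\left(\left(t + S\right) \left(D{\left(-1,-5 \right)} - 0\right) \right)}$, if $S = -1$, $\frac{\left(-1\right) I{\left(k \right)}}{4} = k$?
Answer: $21390625$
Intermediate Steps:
$I{\left(k \right)} = - 4 k$
$D{\left(L,U \right)} = -8$ ($D{\left(L,U \right)} = - 4 \left(0 - -2\right) = - 4 \left(0 + 2\right) = \left(-4\right) 2 = -8$)
$w{\left(h \right)} = 17 + 2 h^{2}$ ($w{\left(h \right)} = \left(h^{2} + h^{2}\right) + 17 = 2 h^{2} + 17 = 17 + 2 h^{2}$)
$w^{2}{\left(\left(t + S\right) \left(D{\left(-1,-5 \right)} - 0\right) \right)} = \left(17 + 2 \left(\left(-5 - 1\right) \left(-8 - 0\right)\right)^{2}\right)^{2} = \left(17 + 2 \left(- 6 \left(-8 + 0\right)\right)^{2}\right)^{2} = \left(17 + 2 \left(\left(-6\right) \left(-8\right)\right)^{2}\right)^{2} = \left(17 + 2 \cdot 48^{2}\right)^{2} = \left(17 + 2 \cdot 2304\right)^{2} = \left(17 + 4608\right)^{2} = 4625^{2} = 21390625$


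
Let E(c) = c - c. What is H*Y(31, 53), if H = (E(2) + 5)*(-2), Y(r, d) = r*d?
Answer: -16430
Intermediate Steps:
Y(r, d) = d*r
E(c) = 0
H = -10 (H = (0 + 5)*(-2) = 5*(-2) = -10)
H*Y(31, 53) = -530*31 = -10*1643 = -16430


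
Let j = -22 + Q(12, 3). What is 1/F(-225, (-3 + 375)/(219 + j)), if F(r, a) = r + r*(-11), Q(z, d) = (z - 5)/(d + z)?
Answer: 1/2250 ≈ 0.00044444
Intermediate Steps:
Q(z, d) = (-5 + z)/(d + z)
j = -323/15 (j = -22 + (-5 + 12)/(3 + 12) = -22 + 7/15 = -323/15 ≈ -21.533)
F(r, a) = -10*r (F(r, a) = r - 11*r = -10*r)
1/F(-225, (-3 + 375)/(219 + j)) = 1/(-10*(-225)) = 1/2250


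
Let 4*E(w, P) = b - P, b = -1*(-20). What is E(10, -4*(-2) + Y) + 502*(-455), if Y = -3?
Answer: -913625/4 ≈ -2.2841e+5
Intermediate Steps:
b = 20
E(w, P) = 5 - P/4 (E(w, P) = (20 - P)/4 = 5 - P/4)
E(10, -4*(-2) + Y) + 502*(-455) = (5 - (-4*(-2) - 3)/4) + 502*(-455) = (5 - (8 - 3)/4) - 228410 = (5 - ¼*5) - 228410 = (5 - 5/4) - 228410 = 15/4 - 228410 = -913625/4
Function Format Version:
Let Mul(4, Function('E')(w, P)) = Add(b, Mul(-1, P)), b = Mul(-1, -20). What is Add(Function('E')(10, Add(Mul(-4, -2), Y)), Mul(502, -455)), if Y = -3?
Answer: Rational(-913625, 4) ≈ -2.2841e+5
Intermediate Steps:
b = 20
Function('E')(w, P) = Add(5, Mul(Rational(-1, 4), P)) (Function('E')(w, P) = Mul(Rational(1, 4), Add(20, Mul(-1, P))) = Add(5, Mul(Rational(-1, 4), P)))
Add(Function('E')(10, Add(Mul(-4, -2), Y)), Mul(502, -455)) = Add(Add(5, Mul(Rational(-1, 4), Add(Mul(-4, -2), -3))), Mul(502, -455)) = Add(Add(5, Mul(Rational(-1, 4), Add(8, -3))), -228410) = Add(Add(5, Mul(Rational(-1, 4), 5)), -228410) = Add(Add(5, Rational(-5, 4)), -228410) = Add(Rational(15, 4), -228410) = Rational(-913625, 4)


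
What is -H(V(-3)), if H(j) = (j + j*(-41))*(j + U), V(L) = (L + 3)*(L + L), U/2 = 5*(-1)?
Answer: 0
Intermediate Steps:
U = -10 (U = 2*(5*(-1)) = 2*(-5) = -10)
V(L) = 2*L*(3 + L) (V(L) = (3 + L)*(2*L) = 2*L*(3 + L))
H(j) = -40*j*(-10 + j) (H(j) = (j + j*(-41))*(j - 10) = (j - 41*j)*(-10 + j) = (-40*j)*(-10 + j) = -40*j*(-10 + j))
-H(V(-3)) = -40*2*(-3)*(3 - 3)*(10 - 2*(-3)*(3 - 3)) = -40*2*(-3)*0*(10 - 2*(-3)*0) = -40*0*(10 - 1*0) = -40*0*(10 + 0) = -40*0*10 = -1*0 = 0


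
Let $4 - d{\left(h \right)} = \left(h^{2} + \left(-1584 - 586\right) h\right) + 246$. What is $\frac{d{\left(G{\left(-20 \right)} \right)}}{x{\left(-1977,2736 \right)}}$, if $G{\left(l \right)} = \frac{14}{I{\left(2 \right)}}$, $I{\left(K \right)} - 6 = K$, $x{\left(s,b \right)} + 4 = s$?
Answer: $- \frac{56839}{31696} \approx -1.7933$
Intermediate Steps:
$x{\left(s,b \right)} = -4 + s$
$I{\left(K \right)} = 6 + K$
$G{\left(l \right)} = \frac{7}{4}$ ($G{\left(l \right)} = \frac{14}{6 + 2} = \frac{14}{8} = 14 \cdot \frac{1}{8} = \frac{7}{4}$)
$d{\left(h \right)} = -242 - h^{2} + 2170 h$ ($d{\left(h \right)} = 4 - \left(\left(h^{2} + \left(-1584 - 586\right) h\right) + 246\right) = 4 - \left(\left(h^{2} - 2170 h\right) + 246\right) = 4 - \left(246 + h^{2} - 2170 h\right) = -242 - h^{2} + 2170 h$)
$\frac{d{\left(G{\left(-20 \right)} \right)}}{x{\left(-1977,2736 \right)}} = \frac{-242 - \left(\frac{7}{4}\right)^{2} + 2170 \cdot \frac{7}{4}}{-4 - 1977} = \frac{-242 - \frac{49}{16} + \frac{7595}{2}}{-1981} = \left(-242 - \frac{49}{16} + \frac{7595}{2}\right) \left(- \frac{1}{1981}\right) = \frac{56839}{16} \left(- \frac{1}{1981}\right) = - \frac{56839}{31696}$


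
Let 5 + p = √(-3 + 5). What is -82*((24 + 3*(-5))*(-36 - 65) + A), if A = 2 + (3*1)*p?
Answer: 75604 - 246*√2 ≈ 75256.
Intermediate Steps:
p = -5 + √2 (p = -5 + √(-3 + 5) = -5 + √2 ≈ -3.5858)
A = -13 + 3*√2 (A = 2 + (3*1)*(-5 + √2) = 2 + 3*(-5 + √2) = 2 + (-15 + 3*√2) = -13 + 3*√2 ≈ -8.7574)
-82*((24 + 3*(-5))*(-36 - 65) + A) = -82*((24 + 3*(-5))*(-36 - 65) + (-13 + 3*√2)) = -82*((24 - 15)*(-101) + (-13 + 3*√2)) = -82*(9*(-101) + (-13 + 3*√2)) = -82*(-909 + (-13 + 3*√2)) = -82*(-922 + 3*√2) = 75604 - 246*√2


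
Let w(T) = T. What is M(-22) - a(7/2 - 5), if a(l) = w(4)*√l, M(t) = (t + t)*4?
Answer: -176 - 2*I*√6 ≈ -176.0 - 4.899*I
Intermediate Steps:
M(t) = 8*t (M(t) = (2*t)*4 = 8*t)
a(l) = 4*√l
M(-22) - a(7/2 - 5) = 8*(-22) - 4*√(7/2 - 5) = -176 - 4*√(7*(½) - 5) = -176 - 4*√(7/2 - 5) = -176 - 4*√(-3/2) = -176 - 4*I*√6/2 = -176 - 2*I*√6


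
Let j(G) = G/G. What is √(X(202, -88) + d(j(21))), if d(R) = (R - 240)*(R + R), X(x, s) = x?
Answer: 2*I*√69 ≈ 16.613*I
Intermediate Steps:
j(G) = 1
d(R) = 2*R*(-240 + R) (d(R) = (-240 + R)*(2*R) = 2*R*(-240 + R))
√(X(202, -88) + d(j(21))) = √(202 + 2*1*(-240 + 1)) = √(202 + 2*1*(-239)) = √(202 - 478) = √(-276) = 2*I*√69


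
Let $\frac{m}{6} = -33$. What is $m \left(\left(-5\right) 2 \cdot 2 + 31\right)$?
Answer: $-2178$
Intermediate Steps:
$m = -198$ ($m = 6 \left(-33\right) = -198$)
$m \left(\left(-5\right) 2 \cdot 2 + 31\right) = - 198 \left(\left(-5\right) 2 \cdot 2 + 31\right) = - 198 \left(\left(-10\right) 2 + 31\right) = - 198 \left(-20 + 31\right) = \left(-198\right) 11 = -2178$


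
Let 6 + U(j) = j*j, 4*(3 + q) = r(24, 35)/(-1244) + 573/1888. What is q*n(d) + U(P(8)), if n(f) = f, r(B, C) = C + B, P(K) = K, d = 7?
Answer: 87953349/2348672 ≈ 37.448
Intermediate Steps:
r(B, C) = B + C
q = -6895661/2348672 (q = -3 + ((24 + 35)/(-1244) + 573/1888)/4 = -3 + (59*(-1/1244) + 573*(1/1888))/4 = -3 + (-59/1244 + 573/1888)/4 = -3 + (1/4)*(150355/587168) = -3 + 150355/2348672 = -6895661/2348672 ≈ -2.9360)
U(j) = -6 + j**2 (U(j) = -6 + j*j = -6 + j**2)
q*n(d) + U(P(8)) = -6895661/2348672*7 + (-6 + 8**2) = -48269627/2348672 + (-6 + 64) = -48269627/2348672 + 58 = 87953349/2348672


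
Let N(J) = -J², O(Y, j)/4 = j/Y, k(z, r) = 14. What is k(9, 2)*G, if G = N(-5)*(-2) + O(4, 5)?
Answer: 770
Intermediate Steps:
O(Y, j) = 4*j/Y (O(Y, j) = 4*(j/Y) = 4*j/Y)
G = 55 (G = -1*(-5)²*(-2) + 4*5/4 = -1*25*(-2) + 4*5*(¼) = -25*(-2) + 5 = 50 + 5 = 55)
k(9, 2)*G = 14*55 = 770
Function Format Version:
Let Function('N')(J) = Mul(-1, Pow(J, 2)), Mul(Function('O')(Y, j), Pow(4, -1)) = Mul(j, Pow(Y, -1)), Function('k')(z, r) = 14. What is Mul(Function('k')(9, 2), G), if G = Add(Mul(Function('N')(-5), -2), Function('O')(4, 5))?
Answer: 770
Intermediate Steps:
Function('O')(Y, j) = Mul(4, j, Pow(Y, -1)) (Function('O')(Y, j) = Mul(4, Mul(j, Pow(Y, -1))) = Mul(4, j, Pow(Y, -1)))
G = 55 (G = Add(Mul(Mul(-1, Pow(-5, 2)), -2), Mul(4, 5, Pow(4, -1))) = Add(Mul(Mul(-1, 25), -2), Mul(4, 5, Rational(1, 4))) = Add(Mul(-25, -2), 5) = Add(50, 5) = 55)
Mul(Function('k')(9, 2), G) = Mul(14, 55) = 770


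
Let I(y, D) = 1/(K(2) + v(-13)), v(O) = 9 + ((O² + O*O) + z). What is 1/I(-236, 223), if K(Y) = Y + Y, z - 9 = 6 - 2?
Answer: 364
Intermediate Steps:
z = 13 (z = 9 + (6 - 2) = 9 + 4 = 13)
v(O) = 22 + 2*O² (v(O) = 9 + ((O² + O*O) + 13) = 9 + ((O² + O²) + 13) = 9 + (2*O² + 13) = 9 + (13 + 2*O²) = 22 + 2*O²)
K(Y) = 2*Y
I(y, D) = 1/364 (I(y, D) = 1/(2*2 + (22 + 2*(-13)²)) = 1/(4 + (22 + 2*169)) = 1/(4 + (22 + 338)) = 1/(4 + 360) = 1/364)
1/I(-236, 223) = 1/(1/364) = 364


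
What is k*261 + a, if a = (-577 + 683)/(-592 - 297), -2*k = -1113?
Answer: 258248065/1778 ≈ 1.4525e+5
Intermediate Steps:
k = 1113/2 (k = -½*(-1113) = 1113/2 ≈ 556.50)
a = -106/889 (a = 106/(-889) = 106*(-1/889) = -106/889 ≈ -0.11924)
k*261 + a = (1113/2)*261 - 106/889 = 290493/2 - 106/889 = 258248065/1778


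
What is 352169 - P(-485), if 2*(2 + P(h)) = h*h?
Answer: 469117/2 ≈ 2.3456e+5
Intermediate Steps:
P(h) = -2 + h²/2 (P(h) = -2 + (h*h)/2 = -2 + h²/2)
352169 - P(-485) = 352169 - (-2 + (½)*(-485)²) = 352169 - (-2 + (½)*235225) = 352169 - (-2 + 235225/2) = 352169 - 1*235221/2 = 352169 - 235221/2 = 469117/2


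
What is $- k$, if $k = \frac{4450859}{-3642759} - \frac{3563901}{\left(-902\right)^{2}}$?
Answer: $\frac{1509424466245}{269433026676} \approx 5.6022$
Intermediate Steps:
$k = - \frac{1509424466245}{269433026676}$ ($k = 4450859 \left(- \frac{1}{3642759}\right) - \frac{3563901}{813604} = - \frac{4450859}{3642759} - \frac{323991}{73964} = - \frac{1509424466245}{269433026676} \approx -5.6022$)
$- k = \left(-1\right) \left(- \frac{1509424466245}{269433026676}\right) = \frac{1509424466245}{269433026676}$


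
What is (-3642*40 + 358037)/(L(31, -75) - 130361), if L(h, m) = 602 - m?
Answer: -212357/129684 ≈ -1.6375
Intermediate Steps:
(-3642*40 + 358037)/(L(31, -75) - 130361) = (-3642*40 + 358037)/((602 - 1*(-75)) - 130361) = (-145680 + 358037)/((602 + 75) - 130361) = 212357/(677 - 130361) = 212357/(-129684) = 212357*(-1/129684) = -212357/129684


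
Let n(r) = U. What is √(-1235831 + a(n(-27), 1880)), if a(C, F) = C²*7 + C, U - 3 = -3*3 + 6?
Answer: I*√1235831 ≈ 1111.7*I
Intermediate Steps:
U = 0 (U = 3 + (-3*3 + 6) = 3 + (-9 + 6) = 3 - 3 = 0)
n(r) = 0
a(C, F) = C + 7*C² (a(C, F) = 7*C² + C = C + 7*C²)
√(-1235831 + a(n(-27), 1880)) = √(-1235831 + 0*(1 + 7*0)) = √(-1235831 + 0*(1 + 0)) = √(-1235831 + 0*1) = √(-1235831 + 0) = √(-1235831) = I*√1235831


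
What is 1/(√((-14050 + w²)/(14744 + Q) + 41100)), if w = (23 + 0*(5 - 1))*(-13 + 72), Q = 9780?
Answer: 2*√6190861851669/1009763799 ≈ 0.0049282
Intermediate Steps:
w = 1357 (w = (23 + 0*4)*59 = (23 + 0)*59 = 23*59 = 1357)
1/(√((-14050 + w²)/(14744 + Q) + 41100)) = 1/(√((-14050 + 1357²)/(14744 + 9780) + 41100)) = 1/(√((-14050 + 1841449)/24524 + 41100)) = 1/(√(1827399*(1/24524) + 41100)) = 1/(√(1827399/24524 + 41100)) = 1/(√(1009763799/24524)) = 1/(√6190861851669/12262) = 2*√6190861851669/1009763799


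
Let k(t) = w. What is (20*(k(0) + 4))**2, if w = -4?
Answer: 0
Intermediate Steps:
k(t) = -4
(20*(k(0) + 4))**2 = (20*(-4 + 4))**2 = (20*0)**2 = 0**2 = 0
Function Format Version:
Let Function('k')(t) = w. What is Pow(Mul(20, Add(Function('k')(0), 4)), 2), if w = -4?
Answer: 0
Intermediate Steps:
Function('k')(t) = -4
Pow(Mul(20, Add(Function('k')(0), 4)), 2) = Pow(Mul(20, Add(-4, 4)), 2) = Pow(Mul(20, 0), 2) = Pow(0, 2) = 0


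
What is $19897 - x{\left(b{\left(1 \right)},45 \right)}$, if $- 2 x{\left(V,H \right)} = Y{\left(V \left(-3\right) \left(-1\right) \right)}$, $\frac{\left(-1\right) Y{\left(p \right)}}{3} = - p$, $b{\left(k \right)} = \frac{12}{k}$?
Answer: $19951$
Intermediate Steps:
$Y{\left(p \right)} = 3 p$ ($Y{\left(p \right)} = - 3 \left(- p\right) = 3 p$)
$x{\left(V,H \right)} = - \frac{9 V}{2}$ ($x{\left(V,H \right)} = - \frac{3 V \left(-3\right) \left(-1\right)}{2} = - \frac{3 - 3 V \left(-1\right)}{2} = - \frac{3 \cdot 3 V}{2} = - \frac{9 V}{2}$)
$19897 - x{\left(b{\left(1 \right)},45 \right)} = 19897 - - \frac{9 \cdot \frac{12}{1}}{2} = 19897 - - \frac{9 \cdot 12 \cdot 1}{2} = 19897 - \left(- \frac{9}{2}\right) 12 = 19897 - -54 = 19897 + 54 = 19951$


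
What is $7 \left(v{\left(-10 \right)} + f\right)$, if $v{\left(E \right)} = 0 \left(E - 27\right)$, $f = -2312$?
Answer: $-16184$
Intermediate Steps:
$v{\left(E \right)} = 0$ ($v{\left(E \right)} = 0 \left(-27 + E\right) = 0$)
$7 \left(v{\left(-10 \right)} + f\right) = 7 \left(0 - 2312\right) = 7 \left(-2312\right) = -16184$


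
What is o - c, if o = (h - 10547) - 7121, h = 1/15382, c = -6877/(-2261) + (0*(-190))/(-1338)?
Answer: -614575886689/34778702 ≈ -17671.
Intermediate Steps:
c = 6877/2261 (c = -6877*(-1/2261) + 0*(-1/1338) = 6877/2261 + 0 = 6877/2261 ≈ 3.0416)
h = 1/15382 ≈ 6.5011e-5
o = -271769175/15382 (o = (1/15382 - 10547) - 7121 = -162233953/15382 - 7121 = -271769175/15382 ≈ -17668.)
o - c = -271769175/15382 - 1*6877/2261 = -271769175/15382 - 6877/2261 = -614575886689/34778702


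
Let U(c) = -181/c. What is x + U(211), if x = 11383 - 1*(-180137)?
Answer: 40410539/211 ≈ 1.9152e+5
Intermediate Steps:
x = 191520 (x = 11383 + 180137 = 191520)
x + U(211) = 191520 - 181/211 = 40410539/211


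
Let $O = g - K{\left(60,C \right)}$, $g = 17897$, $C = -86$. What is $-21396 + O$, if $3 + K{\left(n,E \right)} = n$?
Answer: $-3556$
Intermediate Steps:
$K{\left(n,E \right)} = -3 + n$
$O = 17840$ ($O = 17897 - \left(-3 + 60\right) = 17897 - 57 = 17840$)
$-21396 + O = -21396 + 17840 = -3556$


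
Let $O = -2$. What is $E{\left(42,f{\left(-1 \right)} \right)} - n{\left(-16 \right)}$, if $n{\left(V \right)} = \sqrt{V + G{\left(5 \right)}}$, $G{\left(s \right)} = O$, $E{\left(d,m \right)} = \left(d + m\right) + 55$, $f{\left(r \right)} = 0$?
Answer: $97 - 3 i \sqrt{2} \approx 97.0 - 4.2426 i$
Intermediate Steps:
$E{\left(d,m \right)} = 55 + d + m$
$G{\left(s \right)} = -2$
$n{\left(V \right)} = \sqrt{-2 + V}$ ($n{\left(V \right)} = \sqrt{V - 2} = \sqrt{-2 + V}$)
$E{\left(42,f{\left(-1 \right)} \right)} - n{\left(-16 \right)} = \left(55 + 42 + 0\right) - \sqrt{-2 - 16} = 97 - \sqrt{-18} = 97 - 3 i \sqrt{2}$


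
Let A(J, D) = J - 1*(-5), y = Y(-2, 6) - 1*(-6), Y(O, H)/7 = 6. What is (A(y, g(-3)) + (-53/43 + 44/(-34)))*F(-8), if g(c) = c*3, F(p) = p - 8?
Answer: -590336/731 ≈ -807.57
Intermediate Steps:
Y(O, H) = 42 (Y(O, H) = 7*6 = 42)
F(p) = -8 + p
g(c) = 3*c
y = 48 (y = 42 - 1*(-6) = 42 + 6 = 48)
A(J, D) = 5 + J (A(J, D) = J + 5 = 5 + J)
(A(y, g(-3)) + (-53/43 + 44/(-34)))*F(-8) = ((5 + 48) + (-53/43 + 44/(-34)))*(-8 - 8) = (53 + (-53*1/43 + 44*(-1/34)))*(-16) = (53 + (-53/43 - 22/17))*(-16) = (53 - 1847/731)*(-16) = (36896/731)*(-16) = -590336/731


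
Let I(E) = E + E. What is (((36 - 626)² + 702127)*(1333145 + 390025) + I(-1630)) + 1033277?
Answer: 1809720689607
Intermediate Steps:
I(E) = 2*E
(((36 - 626)² + 702127)*(1333145 + 390025) + I(-1630)) + 1033277 = (((36 - 626)² + 702127)*(1333145 + 390025) + 2*(-1630)) + 1033277 = (((-590)² + 702127)*1723170 - 3260) + 1033277 = ((348100 + 702127)*1723170 - 3260) + 1033277 = (1050227*1723170 - 3260) + 1033277 = (1809719659590 - 3260) + 1033277 = 1809719656330 + 1033277 = 1809720689607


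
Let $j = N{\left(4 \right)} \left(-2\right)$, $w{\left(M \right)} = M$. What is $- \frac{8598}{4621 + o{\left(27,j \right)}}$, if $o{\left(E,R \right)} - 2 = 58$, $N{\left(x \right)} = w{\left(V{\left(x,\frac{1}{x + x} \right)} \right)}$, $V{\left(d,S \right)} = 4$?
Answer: $- \frac{8598}{4681} \approx -1.8368$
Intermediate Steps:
$N{\left(x \right)} = 4$
$j = -8$ ($j = 4 \left(-2\right) = -8$)
$o{\left(E,R \right)} = 60$ ($o{\left(E,R \right)} = 2 + 58 = 60$)
$- \frac{8598}{4621 + o{\left(27,j \right)}} = - \frac{8598}{4621 + 60} = - \frac{8598}{4681}$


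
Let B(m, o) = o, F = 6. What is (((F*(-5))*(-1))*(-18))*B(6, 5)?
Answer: -2700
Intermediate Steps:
(((F*(-5))*(-1))*(-18))*B(6, 5) = (((6*(-5))*(-1))*(-18))*5 = (-30*(-1)*(-18))*5 = (30*(-18))*5 = -540*5 = -2700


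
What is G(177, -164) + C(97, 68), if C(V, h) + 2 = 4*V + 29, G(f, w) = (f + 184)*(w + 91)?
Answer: -25938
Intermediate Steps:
G(f, w) = (91 + w)*(184 + f) (G(f, w) = (184 + f)*(91 + w) = (91 + w)*(184 + f))
C(V, h) = 27 + 4*V (C(V, h) = -2 + (4*V + 29) = -2 + (29 + 4*V) = 27 + 4*V)
G(177, -164) + C(97, 68) = (16744 + 91*177 + 184*(-164) + 177*(-164)) + (27 + 4*97) = (16744 + 16107 - 30176 - 29028) + (27 + 388) = -26353 + 415 = -25938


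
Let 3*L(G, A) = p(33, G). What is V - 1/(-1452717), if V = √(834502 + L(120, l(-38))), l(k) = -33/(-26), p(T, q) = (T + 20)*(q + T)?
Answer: 1/1452717 + √837205 ≈ 914.99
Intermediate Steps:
p(T, q) = (20 + T)*(T + q)
l(k) = 33/26 (l(k) = -33*(-1/26) = 33/26)
L(G, A) = 583 + 53*G/3 (L(G, A) = (33² + 20*33 + 20*G + 33*G)/3 = (1089 + 660 + 20*G + 33*G)/3 = (1749 + 53*G)/3 = 583 + 53*G/3)
V = √837205 (V = √(834502 + (583 + (53/3)*120)) = √(834502 + (583 + 2120)) = √(834502 + 2703) = √837205 ≈ 914.99)
V - 1/(-1452717) = √837205 - 1/(-1452717) = √837205 - 1*(-1/1452717) = √837205 + 1/1452717 = 1/1452717 + √837205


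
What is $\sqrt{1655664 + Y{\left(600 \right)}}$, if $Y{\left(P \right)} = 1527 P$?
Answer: $2 \sqrt{642966} \approx 1603.7$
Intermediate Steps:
$\sqrt{1655664 + Y{\left(600 \right)}} = \sqrt{1655664 + 1527 \cdot 600} = \sqrt{1655664 + 916200} = \sqrt{2571864} = 2 \sqrt{642966}$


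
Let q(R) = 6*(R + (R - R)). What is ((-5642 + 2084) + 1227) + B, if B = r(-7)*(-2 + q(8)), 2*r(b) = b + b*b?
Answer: -1365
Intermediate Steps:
r(b) = b/2 + b²/2 (r(b) = (b + b*b)/2 = (b + b²)/2 = b/2 + b²/2)
q(R) = 6*R (q(R) = 6*(R + 0) = 6*R)
B = 966 (B = ((½)*(-7)*(1 - 7))*(-2 + 6*8) = ((½)*(-7)*(-6))*(-2 + 48) = 21*46 = 966)
((-5642 + 2084) + 1227) + B = ((-5642 + 2084) + 1227) + 966 = (-3558 + 1227) + 966 = -2331 + 966 = -1365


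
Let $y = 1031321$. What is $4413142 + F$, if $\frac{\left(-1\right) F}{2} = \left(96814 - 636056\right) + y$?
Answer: $3428984$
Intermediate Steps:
$F = -984158$ ($F = - 2 \left(\left(96814 - 636056\right) + 1031321\right) = - 2 \left(-539242 + 1031321\right) = \left(-2\right) 492079 = -984158$)
$4413142 + F = 4413142 - 984158 = 3428984$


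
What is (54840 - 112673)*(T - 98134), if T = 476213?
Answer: -21865442807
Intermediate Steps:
(54840 - 112673)*(T - 98134) = (54840 - 112673)*(476213 - 98134) = -57833*378079 = -21865442807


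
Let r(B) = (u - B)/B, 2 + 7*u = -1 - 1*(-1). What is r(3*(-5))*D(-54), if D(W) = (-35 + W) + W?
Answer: 14729/105 ≈ 140.28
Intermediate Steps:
u = -2/7 (u = -2/7 + (-1 - 1*(-1))/7 = -2/7 + (-1 + 1)/7 = -2/7 + (1/7)*0 = -2/7 + 0 = -2/7 ≈ -0.28571)
r(B) = (-2/7 - B)/B
D(W) = -35 + 2*W
r(3*(-5))*D(-54) = ((-2/7 - 3*(-5))/((3*(-5))))*(-35 + 2*(-54)) = ((-2/7 - 1*(-15))/(-15))*(-35 - 108) = -(-2/7 + 15)/15*(-143) = -1/15*103/7*(-143) = -103/105*(-143) = 14729/105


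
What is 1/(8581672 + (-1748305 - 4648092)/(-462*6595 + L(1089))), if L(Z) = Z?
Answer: 3045801/26138071555669 ≈ 1.1653e-7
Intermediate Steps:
1/(8581672 + (-1748305 - 4648092)/(-462*6595 + L(1089))) = 1/(8581672 + (-1748305 - 4648092)/(-462*6595 + 1089)) = 1/(8581672 - 6396397/(-3046890 + 1089)) = 1/(8581672 - 6396397/(-3045801)) = 1/(8581672 - 6396397*(-1/3045801)) = 1/(8581672 + 6396397/3045801) = 1/(26138071555669/3045801) = 3045801/26138071555669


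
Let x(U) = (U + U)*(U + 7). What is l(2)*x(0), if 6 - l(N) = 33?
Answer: 0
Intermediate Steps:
l(N) = -27 (l(N) = 6 - 1*33 = 6 - 33 = -27)
x(U) = 2*U*(7 + U) (x(U) = (2*U)*(7 + U) = 2*U*(7 + U))
l(2)*x(0) = -54*0*(7 + 0) = -54*0*7 = -27*0 = 0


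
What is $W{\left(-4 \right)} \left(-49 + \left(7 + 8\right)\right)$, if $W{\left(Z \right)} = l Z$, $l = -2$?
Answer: $-272$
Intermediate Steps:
$W{\left(Z \right)} = - 2 Z$
$W{\left(-4 \right)} \left(-49 + \left(7 + 8\right)\right) = \left(-2\right) \left(-4\right) \left(-49 + \left(7 + 8\right)\right) = 8 \left(-49 + 15\right) = 8 \left(-34\right) = -272$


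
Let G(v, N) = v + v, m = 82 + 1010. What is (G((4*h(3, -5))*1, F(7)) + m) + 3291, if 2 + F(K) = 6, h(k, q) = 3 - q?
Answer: 4447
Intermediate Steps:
F(K) = 4 (F(K) = -2 + 6 = 4)
m = 1092
G(v, N) = 2*v
(G((4*h(3, -5))*1, F(7)) + m) + 3291 = (2*((4*(3 - 1*(-5)))*1) + 1092) + 3291 = (2*((4*(3 + 5))*1) + 1092) + 3291 = (2*((4*8)*1) + 1092) + 3291 = (2*(32*1) + 1092) + 3291 = (2*32 + 1092) + 3291 = (64 + 1092) + 3291 = 1156 + 3291 = 4447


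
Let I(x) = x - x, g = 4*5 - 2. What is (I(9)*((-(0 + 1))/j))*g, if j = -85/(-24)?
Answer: 0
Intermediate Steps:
g = 18 (g = 20 - 2 = 18)
I(x) = 0
j = 85/24 (j = -85*(-1/24) = 85/24 ≈ 3.5417)
(I(9)*((-(0 + 1))/j))*g = (0*((-(0 + 1))/(85/24)))*18 = (0*(-1*1*(24/85)))*18 = (0*(-1*24/85))*18 = (0*(-24/85))*18 = 0*18 = 0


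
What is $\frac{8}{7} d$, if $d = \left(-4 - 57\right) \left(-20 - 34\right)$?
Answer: $\frac{26352}{7} \approx 3764.6$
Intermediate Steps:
$d = 3294$ ($d = \left(-61\right) \left(-54\right) = 3294$)
$\frac{8}{7} d = \frac{8}{7} \cdot 3294 = \frac{26352}{7}$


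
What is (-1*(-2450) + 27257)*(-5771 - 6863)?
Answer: -375318238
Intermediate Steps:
(-1*(-2450) + 27257)*(-5771 - 6863) = (2450 + 27257)*(-12634) = 29707*(-12634) = -375318238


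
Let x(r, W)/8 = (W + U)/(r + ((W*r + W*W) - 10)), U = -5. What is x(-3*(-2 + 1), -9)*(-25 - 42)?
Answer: 7504/47 ≈ 159.66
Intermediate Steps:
x(r, W) = 8*(-5 + W)/(-10 + r + W² + W*r) (x(r, W) = 8*((W - 5)/(r + ((W*r + W*W) - 10))) = 8*((-5 + W)/(r + ((W*r + W²) - 10))) = 8*((-5 + W)/(r + ((W² + W*r) - 10))) = 8*((-5 + W)/(r + (-10 + W² + W*r))) = 8*((-5 + W)/(-10 + r + W² + W*r)) = 8*(-5 + W)/(-10 + r + W² + W*r))
x(-3*(-2 + 1), -9)*(-25 - 42) = (8*(-5 - 9)/(-10 - 3*(-2 + 1) + (-9)² - (-27)*(-2 + 1)))*(-25 - 42) = (8*(-14)/(-10 - 3*(-1) + 81 - (-27)*(-1)))*(-67) = (8*(-14)/(-10 + 3 + 81 - 9*3))*(-67) = (8*(-14)/(-10 + 3 + 81 - 27))*(-67) = (8*(-14)/47)*(-67) = (8*(1/47)*(-14))*(-67) = -112/47*(-67) = 7504/47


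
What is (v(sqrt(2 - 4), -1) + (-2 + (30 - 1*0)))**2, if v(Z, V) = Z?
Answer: (28 + I*sqrt(2))**2 ≈ 782.0 + 79.196*I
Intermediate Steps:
(v(sqrt(2 - 4), -1) + (-2 + (30 - 1*0)))**2 = (sqrt(2 - 4) + (-2 + (30 - 1*0)))**2 = (sqrt(-2) + (-2 + (30 + 0)))**2 = (I*sqrt(2) + (-2 + 30))**2 = (I*sqrt(2) + 28)**2 = (28 + I*sqrt(2))**2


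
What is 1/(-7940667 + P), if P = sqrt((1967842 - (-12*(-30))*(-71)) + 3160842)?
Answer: -7940667/63054187250645 - 2*sqrt(1288561)/63054187250645 ≈ -1.2597e-7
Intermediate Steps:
P = 2*sqrt(1288561) (P = sqrt((1967842 - 360*(-71)) + 3160842) = sqrt((1967842 - 1*(-25560)) + 3160842) = sqrt((1967842 + 25560) + 3160842) = sqrt(1993402 + 3160842) = sqrt(5154244) = 2*sqrt(1288561) ≈ 2270.3)
1/(-7940667 + P) = 1/(-7940667 + 2*sqrt(1288561))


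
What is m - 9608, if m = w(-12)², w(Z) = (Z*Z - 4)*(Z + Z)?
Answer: 11279992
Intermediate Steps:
w(Z) = 2*Z*(-4 + Z²) (w(Z) = (Z² - 4)*(2*Z) = (-4 + Z²)*(2*Z) = 2*Z*(-4 + Z²))
m = 11289600 (m = (2*(-12)*(-4 + (-12)²))² = (2*(-12)*(-4 + 144))² = (2*(-12)*140)² = (-3360)² = 11289600)
m - 9608 = 11289600 - 9608 = 11279992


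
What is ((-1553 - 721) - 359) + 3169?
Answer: 536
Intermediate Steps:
((-1553 - 721) - 359) + 3169 = (-2274 - 359) + 3169 = -2633 + 3169 = 536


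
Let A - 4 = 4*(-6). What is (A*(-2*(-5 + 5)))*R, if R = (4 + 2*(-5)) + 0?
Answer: 0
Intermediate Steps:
A = -20 (A = 4 + 4*(-6) = 4 - 24 = -20)
R = -6 (R = (4 - 10) + 0 = -6 + 0 = -6)
(A*(-2*(-5 + 5)))*R = -(-40)*(-5 + 5)*(-6) = -(-40)*0*(-6) = -20*0*(-6) = 0*(-6) = 0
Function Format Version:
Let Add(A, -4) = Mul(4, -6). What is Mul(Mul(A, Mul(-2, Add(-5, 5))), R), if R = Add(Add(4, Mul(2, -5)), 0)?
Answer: 0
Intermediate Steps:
A = -20 (A = Add(4, Mul(4, -6)) = Add(4, -24) = -20)
R = -6 (R = Add(Add(4, -10), 0) = Add(-6, 0) = -6)
Mul(Mul(A, Mul(-2, Add(-5, 5))), R) = Mul(Mul(-20, Mul(-2, Add(-5, 5))), -6) = Mul(Mul(-20, Mul(-2, 0)), -6) = Mul(Mul(-20, 0), -6) = Mul(0, -6) = 0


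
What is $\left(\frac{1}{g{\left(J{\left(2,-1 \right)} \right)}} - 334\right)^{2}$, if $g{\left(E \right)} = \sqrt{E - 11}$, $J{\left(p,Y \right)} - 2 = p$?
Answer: $\frac{\left(2338 + i \sqrt{7}\right)^{2}}{49} \approx 1.1156 \cdot 10^{5} + 252.48 i$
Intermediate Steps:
$J{\left(p,Y \right)} = 2 + p$
$g{\left(E \right)} = \sqrt{-11 + E}$
$\left(\frac{1}{g{\left(J{\left(2,-1 \right)} \right)}} - 334\right)^{2} = \left(\frac{1}{\sqrt{-11 + \left(2 + 2\right)}} - 334\right)^{2} = \left(\frac{1}{\sqrt{-11 + 4}} - 334\right)^{2} = \left(\frac{1}{\sqrt{-7}} - 334\right)^{2} = \left(\frac{1}{i \sqrt{7}} - 334\right)^{2} = \left(- \frac{i \sqrt{7}}{7} - 334\right)^{2} = \left(-334 - \frac{i \sqrt{7}}{7}\right)^{2}$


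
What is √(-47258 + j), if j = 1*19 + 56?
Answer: I*√47183 ≈ 217.22*I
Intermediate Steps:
j = 75 (j = 19 + 56 = 75)
√(-47258 + j) = √(-47258 + 75) = √(-47183) = I*√47183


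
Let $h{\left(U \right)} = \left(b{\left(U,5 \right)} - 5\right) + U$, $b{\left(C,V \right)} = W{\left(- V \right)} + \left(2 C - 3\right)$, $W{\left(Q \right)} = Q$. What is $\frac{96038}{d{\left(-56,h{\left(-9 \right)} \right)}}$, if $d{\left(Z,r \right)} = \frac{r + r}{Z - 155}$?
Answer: $\frac{10132009}{40} \approx 2.533 \cdot 10^{5}$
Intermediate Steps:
$b{\left(C,V \right)} = -3 - V + 2 C$ ($b{\left(C,V \right)} = - V + \left(2 C - 3\right) = - V + \left(-3 + 2 C\right) = -3 - V + 2 C$)
$h{\left(U \right)} = -13 + 3 U$ ($h{\left(U \right)} = \left(\left(-3 - 5 + 2 U\right) - 5\right) + U = \left(\left(-8 + 2 U\right) - 5\right) + U = \left(-13 + 2 U\right) + U = -13 + 3 U$)
$d{\left(Z,r \right)} = \frac{2 r}{-155 + Z}$
$\frac{96038}{d{\left(-56,h{\left(-9 \right)} \right)}} = \frac{96038}{2 \left(-13 + 3 \left(-9\right)\right) \frac{1}{-155 - 56}} = \frac{96038}{2 \left(-13 - 27\right) \frac{1}{-211}} = \frac{96038}{2 \left(-40\right) \left(- \frac{1}{211}\right)} = \frac{96038}{\frac{80}{211}} = 96038 \cdot \frac{211}{80} = \frac{10132009}{40}$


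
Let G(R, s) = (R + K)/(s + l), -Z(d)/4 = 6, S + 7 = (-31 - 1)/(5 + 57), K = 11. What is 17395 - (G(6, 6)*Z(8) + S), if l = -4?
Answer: 545802/31 ≈ 17607.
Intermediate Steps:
S = -233/31 (S = -7 + (-31 - 1)/(5 + 57) = -7 - 32/62 = -7 - 32*1/62 = -7 - 16/31 = -233/31 ≈ -7.5161)
Z(d) = -24 (Z(d) = -4*6 = -24)
G(R, s) = (11 + R)/(-4 + s) (G(R, s) = (R + 11)/(s - 4) = (11 + R)/(-4 + s))
17395 - (G(6, 6)*Z(8) + S) = 17395 - (((11 + 6)/(-4 + 6))*(-24) - 233/31) = 17395 - ((17/2)*(-24) - 233/31) = 17395 - (-204 - 233/31) = 17395 - 1*(-6557/31) = 17395 + 6557/31 = 545802/31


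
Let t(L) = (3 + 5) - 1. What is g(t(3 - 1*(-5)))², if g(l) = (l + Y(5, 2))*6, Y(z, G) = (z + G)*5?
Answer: 63504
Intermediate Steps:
Y(z, G) = 5*G + 5*z (Y(z, G) = (G + z)*5 = 5*G + 5*z)
t(L) = 7 (t(L) = 8 - 1 = 7)
g(l) = 210 + 6*l (g(l) = (l + (5*2 + 5*5))*6 = (l + (10 + 25))*6 = (l + 35)*6 = (35 + l)*6 = 210 + 6*l)
g(t(3 - 1*(-5)))² = (210 + 6*7)² = (210 + 42)² = 252² = 63504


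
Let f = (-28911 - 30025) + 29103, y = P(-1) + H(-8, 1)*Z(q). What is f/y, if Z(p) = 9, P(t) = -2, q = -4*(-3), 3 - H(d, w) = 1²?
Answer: -29833/16 ≈ -1864.6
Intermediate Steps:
H(d, w) = 2 (H(d, w) = 3 - 1*1² = 3 - 1*1 = 3 - 1 = 2)
q = 12
y = 16 (y = -2 + 2*9 = -2 + 18 = 16)
f = -29833 (f = -58936 + 29103 = -29833)
f/y = -29833/16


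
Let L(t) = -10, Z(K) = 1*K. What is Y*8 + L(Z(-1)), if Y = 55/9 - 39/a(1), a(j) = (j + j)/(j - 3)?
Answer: 3158/9 ≈ 350.89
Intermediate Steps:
Z(K) = K
a(j) = 2*j/(-3 + j) (a(j) = (2*j)/(-3 + j) = 2*j/(-3 + j))
Y = 406/9 (Y = 55/9 - 39/(2*1/(-3 + 1)) = 55*(1/9) - 39/(2*1/(-2)) = 55/9 - 39/(2*1*(-1/2)) = 55/9 - 39/(-1) = 55/9 - 39*(-1) = 55/9 + 39 = 406/9 ≈ 45.111)
Y*8 + L(Z(-1)) = (406/9)*8 - 10 = 3248/9 - 10 = 3158/9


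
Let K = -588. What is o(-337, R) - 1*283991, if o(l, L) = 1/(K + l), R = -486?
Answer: -262691676/925 ≈ -2.8399e+5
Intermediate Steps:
o(l, L) = 1/(-588 + l)
o(-337, R) - 1*283991 = 1/(-588 - 337) - 1*283991 = 1/(-925) - 283991 = -1/925 - 283991 = -262691676/925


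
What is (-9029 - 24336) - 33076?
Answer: -66441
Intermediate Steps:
(-9029 - 24336) - 33076 = -33365 - 33076 = -66441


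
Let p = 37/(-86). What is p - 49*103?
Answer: -434079/86 ≈ -5047.4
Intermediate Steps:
p = -37/86 (p = 37*(-1/86) = -37/86 ≈ -0.43023)
p - 49*103 = -37/86 - 49*103 = -37/86 - 5047 = -434079/86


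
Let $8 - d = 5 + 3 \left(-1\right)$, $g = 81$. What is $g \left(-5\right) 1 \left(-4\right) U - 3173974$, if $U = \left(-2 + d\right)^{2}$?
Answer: $-3148054$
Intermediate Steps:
$d = 6$ ($d = 8 - \left(5 + 3 \left(-1\right)\right) = 8 - \left(5 - 3\right) = 8 - 2 = 6$)
$U = 16$ ($U = \left(-2 + 6\right)^{2} = 4^{2} = 16$)
$g \left(-5\right) 1 \left(-4\right) U - 3173974 = 81 \left(-5\right) 1 \left(-4\right) 16 - 3173974 = 81 \left(\left(-5\right) \left(-4\right)\right) 16 - 3173974 = 81 \cdot 20 \cdot 16 - 3173974 = 1620 \cdot 16 - 3173974 = 25920 - 3173974 = -3148054$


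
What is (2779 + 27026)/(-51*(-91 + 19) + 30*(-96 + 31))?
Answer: 9935/574 ≈ 17.308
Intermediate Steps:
(2779 + 27026)/(-51*(-91 + 19) + 30*(-96 + 31)) = 29805/(-51*(-72) + 30*(-65)) = 29805/(3672 - 1950) = 29805/1722 = 29805*(1/1722) = 9935/574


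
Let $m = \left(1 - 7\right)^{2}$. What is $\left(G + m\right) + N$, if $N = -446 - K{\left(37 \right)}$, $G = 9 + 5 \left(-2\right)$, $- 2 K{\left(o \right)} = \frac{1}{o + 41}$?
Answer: $- \frac{64115}{156} \approx -410.99$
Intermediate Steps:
$K{\left(o \right)} = - \frac{1}{2 \left(41 + o\right)}$ ($K{\left(o \right)} = - \frac{1}{2 \left(o + 41\right)} = - \frac{1}{2 \left(41 + o\right)}$)
$m = 36$ ($m = \left(-6\right)^{2} = 36$)
$G = -1$ ($G = 9 - 10 = -1$)
$N = - \frac{69575}{156}$ ($N = -446 - - \frac{1}{82 + 2 \cdot 37} = -446 - - \frac{1}{82 + 74} = -446 - - \frac{1}{156} = -446 + \frac{1}{156} = - \frac{69575}{156} \approx -445.99$)
$\left(G + m\right) + N = \left(-1 + 36\right) - \frac{69575}{156} = 35 - \frac{69575}{156} = - \frac{64115}{156}$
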